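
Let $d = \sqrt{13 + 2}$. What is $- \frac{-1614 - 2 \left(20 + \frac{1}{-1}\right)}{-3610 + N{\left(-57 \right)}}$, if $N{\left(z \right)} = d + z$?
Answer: $- \frac{432706}{960491} - \frac{118 \sqrt{15}}{960491} \approx -0.45098$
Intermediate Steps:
$d = \sqrt{15} \approx 3.873$
$N{\left(z \right)} = z + \sqrt{15}$ ($N{\left(z \right)} = \sqrt{15} + z = z + \sqrt{15}$)
$- \frac{-1614 - 2 \left(20 + \frac{1}{-1}\right)}{-3610 + N{\left(-57 \right)}} = - \frac{-1614 - 2 \left(20 + \frac{1}{-1}\right)}{-3610 - \left(57 - \sqrt{15}\right)} = - \frac{-1614 - 2 \left(20 - 1\right)}{-3667 + \sqrt{15}} = - \frac{-1614 - 38}{-3667 + \sqrt{15}} = - \frac{-1652}{-3667 + \sqrt{15}} = \frac{1652}{-3667 + \sqrt{15}}$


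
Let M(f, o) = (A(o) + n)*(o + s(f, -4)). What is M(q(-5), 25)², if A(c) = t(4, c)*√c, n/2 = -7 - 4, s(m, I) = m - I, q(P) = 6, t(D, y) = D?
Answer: 4900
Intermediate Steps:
n = -22 (n = 2*(-7 - 4) = 2*(-11) = -22)
A(c) = 4*√c
M(f, o) = (-22 + 4*√o)*(4 + f + o) (M(f, o) = (4*√o - 22)*(o + (f - 1*(-4))) = (-22 + 4*√o)*(o + (f + 4)) = (-22 + 4*√o)*(o + (4 + f)) = (-22 + 4*√o)*(4 + f + o))
M(q(-5), 25)² = (-88 - 22*6 - 22*25 + 4*25^(3/2) + 4*√25*(4 + 6))² = (-88 - 132 - 550 + 4*125 + 4*5*10)² = (-88 - 132 - 550 + 500 + 200)² = (-70)² = 4900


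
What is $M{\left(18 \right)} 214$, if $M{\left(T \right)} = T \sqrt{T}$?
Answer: $11556 \sqrt{2} \approx 16343.0$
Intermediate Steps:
$M{\left(T \right)} = T^{\frac{3}{2}}$
$M{\left(18 \right)} 214 = 18^{\frac{3}{2}} \cdot 214 = 54 \sqrt{2} \cdot 214 = 11556 \sqrt{2}$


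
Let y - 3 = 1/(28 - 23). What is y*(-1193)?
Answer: -19088/5 ≈ -3817.6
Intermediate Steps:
y = 16/5 (y = 3 + 1/(28 - 23) = 3 + 1/5 = 3 + ⅕ = 16/5 ≈ 3.2000)
y*(-1193) = (16/5)*(-1193) = -19088/5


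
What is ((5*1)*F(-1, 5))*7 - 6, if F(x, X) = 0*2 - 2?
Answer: -76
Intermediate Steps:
F(x, X) = -2 (F(x, X) = 0 - 2 = -2)
((5*1)*F(-1, 5))*7 - 6 = ((5*1)*(-2))*7 - 6 = (5*(-2))*7 - 6 = -10*7 - 6 = -70 - 6 = -76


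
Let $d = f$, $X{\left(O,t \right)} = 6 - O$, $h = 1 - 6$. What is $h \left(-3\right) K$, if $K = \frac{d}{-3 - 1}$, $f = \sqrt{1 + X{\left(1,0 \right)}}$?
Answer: $- \frac{15 \sqrt{6}}{4} \approx -9.1856$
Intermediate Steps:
$h = -5$ ($h = 1 - 6 = -5$)
$f = \sqrt{6}$ ($f = \sqrt{1 + \left(6 - 1\right)} = \sqrt{1 + 5} = \sqrt{6} \approx 2.4495$)
$d = \sqrt{6} \approx 2.4495$
$K = - \frac{\sqrt{6}}{4}$ ($K = \frac{\sqrt{6}}{-3 - 1} = \frac{\sqrt{6}}{-4} = \sqrt{6} \left(- \frac{1}{4}\right) = - \frac{\sqrt{6}}{4} \approx -0.61237$)
$h \left(-3\right) K = \left(-5\right) \left(-3\right) \left(- \frac{\sqrt{6}}{4}\right) = 15 \left(- \frac{\sqrt{6}}{4}\right) = - \frac{15 \sqrt{6}}{4}$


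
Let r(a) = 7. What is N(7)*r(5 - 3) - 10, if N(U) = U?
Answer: 39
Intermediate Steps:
N(7)*r(5 - 3) - 10 = 7*7 - 10 = 49 - 10 = 39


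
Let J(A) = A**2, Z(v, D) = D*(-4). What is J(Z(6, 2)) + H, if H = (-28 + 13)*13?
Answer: -131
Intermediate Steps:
Z(v, D) = -4*D
H = -195 (H = -15*13 = -195)
J(Z(6, 2)) + H = (-4*2)**2 - 195 = (-8)**2 - 195 = 64 - 195 = -131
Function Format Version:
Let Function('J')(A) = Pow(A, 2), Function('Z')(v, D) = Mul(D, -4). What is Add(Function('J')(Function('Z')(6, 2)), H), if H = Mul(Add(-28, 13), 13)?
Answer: -131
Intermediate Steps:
Function('Z')(v, D) = Mul(-4, D)
H = -195 (H = Mul(-15, 13) = -195)
Add(Function('J')(Function('Z')(6, 2)), H) = Add(Pow(Mul(-4, 2), 2), -195) = Add(Pow(-8, 2), -195) = Add(64, -195) = -131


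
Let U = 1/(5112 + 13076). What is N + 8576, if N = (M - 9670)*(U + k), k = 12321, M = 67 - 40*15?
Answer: -2286278662559/18188 ≈ -1.2570e+8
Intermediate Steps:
U = 1/18188 ≈ 5.4981e-5
M = -533 (M = 67 - 600 = -533)
N = -2286434642847/18188 (N = (-533 - 9670)*(1/18188 + 12321) = -10203*224094349/18188 = -2286434642847/18188 ≈ -1.2571e+8)
N + 8576 = -2286434642847/18188 + 8576 = -2286278662559/18188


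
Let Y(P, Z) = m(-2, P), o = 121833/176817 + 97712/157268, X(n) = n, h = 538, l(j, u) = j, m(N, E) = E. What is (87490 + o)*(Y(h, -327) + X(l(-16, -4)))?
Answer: 105832379186694378/2317304663 ≈ 4.5670e+7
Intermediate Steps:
o = 3036464579/2317304663 (o = 121833*(1/176817) + 97712*(1/157268) = 40611/58939 + 24428/39317 = 3036464579/2317304663 ≈ 1.3103)
Y(P, Z) = P
(87490 + o)*(Y(h, -327) + X(l(-16, -4))) = (87490 + 3036464579/2317304663)*(538 - 16) = (202744021430449/2317304663)*522 = 105832379186694378/2317304663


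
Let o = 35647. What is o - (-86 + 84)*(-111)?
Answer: 35425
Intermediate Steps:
o - (-86 + 84)*(-111) = 35647 - (-86 + 84)*(-111) = 35647 - (-2)*(-111) = 35647 - 1*222 = 35647 - 222 = 35425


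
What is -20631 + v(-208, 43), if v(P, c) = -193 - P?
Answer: -20616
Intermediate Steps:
-20631 + v(-208, 43) = -20631 + (-193 - 1*(-208)) = -20631 + (-193 + 208) = -20631 + 15 = -20616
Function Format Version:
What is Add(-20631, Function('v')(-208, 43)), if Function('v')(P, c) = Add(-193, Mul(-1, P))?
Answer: -20616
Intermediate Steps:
Add(-20631, Function('v')(-208, 43)) = Add(-20631, Add(-193, Mul(-1, -208))) = Add(-20631, Add(-193, 208)) = Add(-20631, 15) = -20616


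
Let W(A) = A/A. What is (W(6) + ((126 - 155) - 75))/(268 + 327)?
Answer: -103/595 ≈ -0.17311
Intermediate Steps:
W(A) = 1
(W(6) + ((126 - 155) - 75))/(268 + 327) = (1 + ((126 - 155) - 75))/(268 + 327) = (1 + (-29 - 75))/595 = (1 - 104)*(1/595) = -103*1/595 = -103/595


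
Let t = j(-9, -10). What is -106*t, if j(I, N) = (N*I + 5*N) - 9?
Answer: -3286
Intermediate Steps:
j(I, N) = -9 + 5*N + I*N (j(I, N) = (I*N + 5*N) - 9 = (5*N + I*N) - 9 = -9 + 5*N + I*N)
t = 31 (t = -9 + 5*(-10) - 9*(-10) = -9 - 50 + 90 = 31)
-106*t = -106*31 = -3286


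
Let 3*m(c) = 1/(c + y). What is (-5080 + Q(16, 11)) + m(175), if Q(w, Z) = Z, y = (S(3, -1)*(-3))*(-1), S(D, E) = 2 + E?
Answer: -2706845/534 ≈ -5069.0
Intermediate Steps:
y = 3 (y = ((2 - 1)*(-3))*(-1) = (1*(-3))*(-1) = -3*(-1) = 3)
m(c) = 1/(3*(3 + c)) (m(c) = 1/(3*(c + 3)) = 1/(3*(3 + c)))
(-5080 + Q(16, 11)) + m(175) = (-5080 + 11) + 1/(3*(3 + 175)) = -5069 + (⅓)/178 = -5069 + (⅓)*(1/178) = -5069 + 1/534 = -2706845/534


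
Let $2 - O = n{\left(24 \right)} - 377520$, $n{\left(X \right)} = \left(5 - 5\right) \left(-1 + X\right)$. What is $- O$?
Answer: $-377522$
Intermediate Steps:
$n{\left(X \right)} = 0$ ($n{\left(X \right)} = 0 \left(-1 + X\right) = 0$)
$O = 377522$ ($O = 2 - \left(0 - 377520\right) = 2 - -377520 = 2 + 377520 = 377522$)
$- O = \left(-1\right) 377522 = -377522$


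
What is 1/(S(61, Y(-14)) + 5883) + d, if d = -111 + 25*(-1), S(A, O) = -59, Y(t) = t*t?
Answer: -792063/5824 ≈ -136.00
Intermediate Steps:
Y(t) = t²
d = -136 (d = -111 - 25 = -136)
1/(S(61, Y(-14)) + 5883) + d = 1/(-59 + 5883) - 136 = 1/5824 - 136 = -792063/5824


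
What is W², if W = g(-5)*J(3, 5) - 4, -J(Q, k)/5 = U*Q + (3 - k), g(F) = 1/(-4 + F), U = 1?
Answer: 961/81 ≈ 11.864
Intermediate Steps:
J(Q, k) = -15 - 5*Q + 5*k (J(Q, k) = -5*(1*Q + (3 - k)) = -5*(Q + (3 - k)) = -5*(3 + Q - k) = -15 - 5*Q + 5*k)
W = -31/9 (W = (-15 - 5*3 + 5*5)/(-4 - 5) - 4 = (-15 - 15 + 25)/(-9) - 4 = -⅑*(-5) - 4 = 5/9 - 4 = -31/9 ≈ -3.4444)
W² = (-31/9)² = 961/81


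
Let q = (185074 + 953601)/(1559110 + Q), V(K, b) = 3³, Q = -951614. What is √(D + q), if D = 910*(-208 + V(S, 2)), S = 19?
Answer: I*√15196440677256890/303748 ≈ 405.84*I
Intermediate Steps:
V(K, b) = 27
D = -164710 (D = 910*(-208 + 27) = 910*(-181) = -164710)
q = 1138675/607496 (q = (185074 + 953601)/(1559110 - 951614) = 1138675/607496 ≈ 1.8744)
√(D + q) = √(-164710 + 1138675/607496) = √(-100059527485/607496) = I*√15196440677256890/303748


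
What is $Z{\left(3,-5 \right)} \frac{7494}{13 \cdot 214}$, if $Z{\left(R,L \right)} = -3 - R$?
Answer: $- \frac{22482}{1391} \approx -16.162$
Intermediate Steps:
$Z{\left(3,-5 \right)} \frac{7494}{13 \cdot 214} = \left(-3 - 3\right) \frac{7494}{13 \cdot 214} = \left(-3 - 3\right) \frac{7494}{2782} = - 6 \cdot 7494 \cdot \frac{1}{2782} = \left(-6\right) \frac{3747}{1391} = - \frac{22482}{1391}$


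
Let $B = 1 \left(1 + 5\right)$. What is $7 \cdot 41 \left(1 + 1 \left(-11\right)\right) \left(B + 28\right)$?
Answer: $-97580$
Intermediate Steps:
$B = 6$ ($B = 1 \cdot 6 = 6$)
$7 \cdot 41 \left(1 + 1 \left(-11\right)\right) \left(B + 28\right) = 7 \cdot 41 \left(1 + 1 \left(-11\right)\right) \left(6 + 28\right) = 287 \left(1 - 11\right) 34 = 287 \left(\left(-10\right) 34\right) = 287 \left(-340\right) = -97580$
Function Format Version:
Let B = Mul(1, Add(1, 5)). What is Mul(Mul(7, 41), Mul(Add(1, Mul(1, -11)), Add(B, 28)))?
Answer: -97580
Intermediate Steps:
B = 6 (B = Mul(1, 6) = 6)
Mul(Mul(7, 41), Mul(Add(1, Mul(1, -11)), Add(B, 28))) = Mul(Mul(7, 41), Mul(Add(1, Mul(1, -11)), Add(6, 28))) = Mul(287, Mul(Add(1, -11), 34)) = Mul(287, Mul(-10, 34)) = Mul(287, -340) = -97580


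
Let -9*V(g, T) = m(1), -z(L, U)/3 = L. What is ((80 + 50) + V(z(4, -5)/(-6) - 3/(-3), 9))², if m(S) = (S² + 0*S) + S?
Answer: 1364224/81 ≈ 16842.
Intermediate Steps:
z(L, U) = -3*L
m(S) = S + S² (m(S) = (S² + 0) + S = S² + S = S + S²)
V(g, T) = -2/9 (V(g, T) = -(1 + 1)/9 = -2/9)
((80 + 50) + V(z(4, -5)/(-6) - 3/(-3), 9))² = ((80 + 50) - 2/9)² = (130 - 2/9)² = (1168/9)² = 1364224/81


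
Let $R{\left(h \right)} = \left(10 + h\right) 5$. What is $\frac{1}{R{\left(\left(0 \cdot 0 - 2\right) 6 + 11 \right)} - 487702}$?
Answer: $- \frac{1}{487657} \approx -2.0506 \cdot 10^{-6}$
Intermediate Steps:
$R{\left(h \right)} = 50 + 5 h$
$\frac{1}{R{\left(\left(0 \cdot 0 - 2\right) 6 + 11 \right)} - 487702} = \frac{1}{\left(50 + 5 \left(\left(0 \cdot 0 - 2\right) 6 + 11\right)\right) - 487702} = \frac{1}{\left(50 + 5 \left(\left(0 - 2\right) 6 + 11\right)\right) - 487702} = \frac{1}{\left(50 + 5 \left(\left(-2\right) 6 + 11\right)\right) - 487702} = \frac{1}{\left(50 + 5 \left(-12 + 11\right)\right) - 487702} = \frac{1}{\left(50 + 5 \left(-1\right)\right) - 487702} = \frac{1}{\left(50 - 5\right) - 487702} = \frac{1}{45 - 487702} = \frac{1}{-487657} = - \frac{1}{487657}$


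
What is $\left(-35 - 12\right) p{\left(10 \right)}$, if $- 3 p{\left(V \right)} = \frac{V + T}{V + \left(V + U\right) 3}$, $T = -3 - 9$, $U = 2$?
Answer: $- \frac{47}{69} \approx -0.68116$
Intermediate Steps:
$T = -12$ ($T = -3 - 9 = -12$)
$p{\left(V \right)} = - \frac{-12 + V}{3 \left(6 + 4 V\right)}$ ($p{\left(V \right)} = - \frac{\left(V - 12\right) \frac{1}{V + \left(V + 2\right) 3}}{3} = - \frac{\left(-12 + V\right) \frac{1}{V + \left(2 + V\right) 3}}{3} = - \frac{\left(-12 + V\right) \frac{1}{V + \left(6 + 3 V\right)}}{3} = - \frac{\left(-12 + V\right) \frac{1}{6 + 4 V}}{3} = - \frac{\frac{1}{6 + 4 V} \left(-12 + V\right)}{3} = - \frac{-12 + V}{3 \left(6 + 4 V\right)}$)
$\left(-35 - 12\right) p{\left(10 \right)} = \left(-35 - 12\right) \frac{12 - 10}{6 \left(3 + 2 \cdot 10\right)} = - 47 \frac{12 - 10}{6 \left(3 + 20\right)} = - 47 \cdot \frac{1}{6} \cdot \frac{1}{23} \cdot 2 = \left(-47\right) \frac{1}{69} = - \frac{47}{69}$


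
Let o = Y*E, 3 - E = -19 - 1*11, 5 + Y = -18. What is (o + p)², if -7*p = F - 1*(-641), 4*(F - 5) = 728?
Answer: 37711881/49 ≈ 7.6963e+5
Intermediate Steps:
Y = -23 (Y = -5 - 18 = -23)
F = 187 (F = 5 + (¼)*728 = 5 + 182 = 187)
E = 33 (E = 3 - (-19 - 1*11) = 3 - (-19 - 11) = 3 - 1*(-30) = 3 + 30 = 33)
p = -828/7 (p = -(187 - 1*(-641))/7 = -(187 + 641)/7 = -⅐*828 = -828/7 ≈ -118.29)
o = -759 (o = -23*33 = -759)
(o + p)² = (-759 - 828/7)² = (-6141/7)² = 37711881/49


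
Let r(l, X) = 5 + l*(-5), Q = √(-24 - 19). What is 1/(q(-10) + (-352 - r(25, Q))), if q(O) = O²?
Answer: -1/132 ≈ -0.0075758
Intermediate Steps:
Q = I*√43 (Q = √(-43) = I*√43 ≈ 6.5574*I)
r(l, X) = 5 - 5*l
1/(q(-10) + (-352 - r(25, Q))) = 1/((-10)² + (-352 - (5 - 5*25))) = 1/(100 + (-352 - (5 - 125))) = 1/(100 + (-352 - 1*(-120))) = 1/(100 + (-352 + 120)) = 1/(100 - 232) = 1/(-132) = -1/132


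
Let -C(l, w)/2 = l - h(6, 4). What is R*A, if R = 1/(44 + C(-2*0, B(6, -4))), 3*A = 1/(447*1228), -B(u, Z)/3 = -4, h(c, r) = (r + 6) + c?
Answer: 1/125152848 ≈ 7.9902e-9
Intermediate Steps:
h(c, r) = 6 + c + r (h(c, r) = (6 + r) + c = 6 + c + r)
B(u, Z) = 12 (B(u, Z) = -3*(-4) = 12)
C(l, w) = 32 - 2*l (C(l, w) = -2*(l - (6 + 6 + 4)) = -2*(l - 1*16) = -2*(l - 16) = -2*(-16 + l) = 32 - 2*l)
A = 1/1646748 (A = (1/(447*1228))/3 = ((1/447)*(1/1228))/3 = (⅓)*(1/548916) = 1/1646748 ≈ 6.0726e-7)
R = 1/76 (R = 1/(44 + (32 - (-4)*0)) = 1/(44 + (32 - 2*0)) = 1/(44 + (32 + 0)) = 1/(44 + 32) = 1/76 ≈ 0.013158)
R*A = (1/76)*(1/1646748) = 1/125152848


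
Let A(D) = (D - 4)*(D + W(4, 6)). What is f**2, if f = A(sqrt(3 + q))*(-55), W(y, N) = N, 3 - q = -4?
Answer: 713900 - 169400*sqrt(10) ≈ 1.7821e+5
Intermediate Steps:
q = 7 (q = 3 - 1*(-4) = 3 + 4 = 7)
A(D) = (-4 + D)*(6 + D) (A(D) = (D - 4)*(D + 6) = (-4 + D)*(6 + D))
f = 770 - 110*sqrt(10) (f = (-24 + (sqrt(3 + 7))**2 + 2*sqrt(3 + 7))*(-55) = (-24 + (sqrt(10))**2 + 2*sqrt(10))*(-55) = (-24 + 10 + 2*sqrt(10))*(-55) = (-14 + 2*sqrt(10))*(-55) = 770 - 110*sqrt(10) ≈ 422.15)
f**2 = (770 - 110*sqrt(10))**2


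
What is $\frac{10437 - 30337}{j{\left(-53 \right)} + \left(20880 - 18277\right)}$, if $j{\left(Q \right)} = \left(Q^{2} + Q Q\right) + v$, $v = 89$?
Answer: $- \frac{1990}{831} \approx -2.3947$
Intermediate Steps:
$j{\left(Q \right)} = 89 + 2 Q^{2}$ ($j{\left(Q \right)} = \left(Q^{2} + Q Q\right) + 89 = \left(Q^{2} + Q^{2}\right) + 89 = 2 Q^{2} + 89 = 89 + 2 Q^{2}$)
$\frac{10437 - 30337}{j{\left(-53 \right)} + \left(20880 - 18277\right)} = \frac{10437 - 30337}{\left(89 + 2 \left(-53\right)^{2}\right) + \left(20880 - 18277\right)} = - \frac{19900}{\left(89 + 2 \cdot 2809\right) + 2603} = - \frac{19900}{\left(89 + 5618\right) + 2603} = - \frac{19900}{5707 + 2603} = - \frac{19900}{8310} = \left(-19900\right) \frac{1}{8310} = - \frac{1990}{831}$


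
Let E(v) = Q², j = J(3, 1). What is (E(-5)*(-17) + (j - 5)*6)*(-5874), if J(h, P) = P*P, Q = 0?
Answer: 140976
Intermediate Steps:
J(h, P) = P²
j = 1 (j = 1² = 1)
E(v) = 0 (E(v) = 0² = 0)
(E(-5)*(-17) + (j - 5)*6)*(-5874) = (0*(-17) + (1 - 5)*6)*(-5874) = (0 - 4*6)*(-5874) = (0 - 24)*(-5874) = -24*(-5874) = 140976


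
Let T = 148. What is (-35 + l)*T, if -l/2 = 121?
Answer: -40996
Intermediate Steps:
l = -242 (l = -2*121 = -242)
(-35 + l)*T = (-35 - 242)*148 = -277*148 = -40996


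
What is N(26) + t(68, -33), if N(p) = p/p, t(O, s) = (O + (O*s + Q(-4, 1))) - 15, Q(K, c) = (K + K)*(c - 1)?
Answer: -2190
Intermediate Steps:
Q(K, c) = 2*K*(-1 + c) (Q(K, c) = (2*K)*(-1 + c) = 2*K*(-1 + c))
t(O, s) = -15 + O + O*s (t(O, s) = (O + (O*s + 2*(-4)*(-1 + 1))) - 15 = (O + (O*s + 2*(-4)*0)) - 15 = (O + (O*s + 0)) - 15 = (O + O*s) - 15 = -15 + O + O*s)
N(p) = 1
N(26) + t(68, -33) = 1 + (-15 + 68 + 68*(-33)) = 1 + (-15 + 68 - 2244) = 1 - 2191 = -2190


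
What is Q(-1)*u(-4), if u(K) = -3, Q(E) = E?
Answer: 3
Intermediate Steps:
Q(-1)*u(-4) = -1*(-3) = 3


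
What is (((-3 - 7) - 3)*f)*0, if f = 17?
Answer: 0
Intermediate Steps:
(((-3 - 7) - 3)*f)*0 = (((-3 - 7) - 3)*17)*0 = ((-10 - 3)*17)*0 = -13*17*0 = -221*0 = 0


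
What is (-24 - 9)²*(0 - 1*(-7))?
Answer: 7623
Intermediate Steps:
(-24 - 9)²*(0 - 1*(-7)) = (-33)²*(0 + 7) = 1089*7 = 7623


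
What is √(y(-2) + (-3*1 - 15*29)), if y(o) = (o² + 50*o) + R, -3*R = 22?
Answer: 2*I*√1218/3 ≈ 23.267*I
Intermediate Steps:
R = -22/3 (R = -⅓*22 = -22/3 ≈ -7.3333)
y(o) = -22/3 + o² + 50*o (y(o) = (o² + 50*o) - 22/3 = -22/3 + o² + 50*o)
√(y(-2) + (-3*1 - 15*29)) = √((-22/3 + (-2)² + 50*(-2)) + (-3*1 - 15*29)) = √((-22/3 + 4 - 100) + (-3 - 435)) = √(-310/3 - 438) = √(-1624/3) = 2*I*√1218/3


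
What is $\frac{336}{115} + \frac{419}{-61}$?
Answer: $- \frac{27689}{7015} \approx -3.9471$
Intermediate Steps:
$\frac{336}{115} + \frac{419}{-61} = 336 \cdot \frac{1}{115} + 419 \left(- \frac{1}{61}\right) = \frac{336}{115} - \frac{419}{61} = - \frac{27689}{7015}$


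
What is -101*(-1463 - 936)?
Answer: 242299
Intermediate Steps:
-101*(-1463 - 936) = -101*(-2399) = 242299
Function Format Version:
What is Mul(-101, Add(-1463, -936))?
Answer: 242299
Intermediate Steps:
Mul(-101, Add(-1463, -936)) = Mul(-101, -2399) = 242299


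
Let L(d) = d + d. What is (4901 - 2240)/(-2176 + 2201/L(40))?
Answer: -70960/57293 ≈ -1.2385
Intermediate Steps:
L(d) = 2*d
(4901 - 2240)/(-2176 + 2201/L(40)) = (4901 - 2240)/(-2176 + 2201/((2*40))) = 2661/(-2176 + 2201/80) = 2661/(-171879/80) = 2661*(-80/171879) = -70960/57293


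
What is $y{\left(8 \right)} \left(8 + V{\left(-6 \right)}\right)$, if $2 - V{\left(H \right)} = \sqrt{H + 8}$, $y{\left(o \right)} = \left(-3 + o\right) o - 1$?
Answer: $390 - 39 \sqrt{2} \approx 334.85$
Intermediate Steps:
$y{\left(o \right)} = -1 + o \left(-3 + o\right)$ ($y{\left(o \right)} = o \left(-3 + o\right) - 1 = -1 + o \left(-3 + o\right)$)
$V{\left(H \right)} = 2 - \sqrt{8 + H}$ ($V{\left(H \right)} = 2 - \sqrt{H + 8} = 2 - \sqrt{8 + H}$)
$y{\left(8 \right)} \left(8 + V{\left(-6 \right)}\right) = \left(-1 + 8^{2} - 24\right) \left(8 + \left(2 - \sqrt{8 - 6}\right)\right) = \left(-1 + 64 - 24\right) \left(8 + \left(2 - \sqrt{2}\right)\right) = 39 \left(10 - \sqrt{2}\right) = 390 - 39 \sqrt{2}$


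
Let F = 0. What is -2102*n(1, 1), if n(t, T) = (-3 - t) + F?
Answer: 8408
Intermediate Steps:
n(t, T) = -3 - t (n(t, T) = (-3 - t) + 0 = -3 - t)
-2102*n(1, 1) = -2102*(-3 - 1*1) = -2102*(-3 - 1) = -2102*(-4) = 8408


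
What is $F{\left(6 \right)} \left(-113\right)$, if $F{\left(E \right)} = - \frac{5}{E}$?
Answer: $\frac{565}{6} \approx 94.167$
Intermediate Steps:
$F{\left(6 \right)} \left(-113\right) = - \frac{5}{6} \left(-113\right) = \left(-5\right) \frac{1}{6} \left(-113\right) = \left(- \frac{5}{6}\right) \left(-113\right) = \frac{565}{6}$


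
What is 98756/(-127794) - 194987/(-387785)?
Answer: -6688963391/24778298145 ≈ -0.26995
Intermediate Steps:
98756/(-127794) - 194987/(-387785) = 98756*(-1/127794) - 194987*(-1/387785) = -49378/63897 + 194987/387785 = -6688963391/24778298145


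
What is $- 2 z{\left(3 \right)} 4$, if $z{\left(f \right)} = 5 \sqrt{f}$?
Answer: $- 40 \sqrt{3} \approx -69.282$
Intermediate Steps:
$- 2 z{\left(3 \right)} 4 = - 2 \cdot 5 \sqrt{3} \cdot 4 = - 10 \sqrt{3} \cdot 4 = - 40 \sqrt{3}$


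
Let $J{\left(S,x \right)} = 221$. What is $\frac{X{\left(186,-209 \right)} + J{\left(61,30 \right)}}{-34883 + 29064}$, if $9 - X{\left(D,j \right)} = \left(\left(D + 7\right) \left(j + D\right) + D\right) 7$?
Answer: $- \frac{30001}{5819} \approx -5.1557$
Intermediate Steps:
$X{\left(D,j \right)} = 9 - 7 D - 7 \left(7 + D\right) \left(D + j\right)$ ($X{\left(D,j \right)} = 9 - \left(\left(D + 7\right) \left(j + D\right) + D\right) 7 = 9 - \left(\left(7 + D\right) \left(D + j\right) + D\right) 7 = 9 - \left(D + \left(7 + D\right) \left(D + j\right)\right) 7 = 9 - \left(7 D + 7 \left(7 + D\right) \left(D + j\right)\right) = 9 - 7 D - 7 \left(7 + D\right) \left(D + j\right)$)
$\frac{X{\left(186,-209 \right)} + J{\left(61,30 \right)}}{-34883 + 29064} = \frac{\left(9 - 10416 - -10241 - 7 \cdot 186^{2} - 1302 \left(-209\right)\right) + 221}{-34883 + 29064} = \frac{\left(9 - 10416 + 10241 - 242172 + 272118\right) + 221}{-5819} = \left(\left(9 - 10416 + 10241 - 242172 + 272118\right) + 221\right) \left(- \frac{1}{5819}\right) = \left(29780 + 221\right) \left(- \frac{1}{5819}\right) = 30001 \left(- \frac{1}{5819}\right) = - \frac{30001}{5819}$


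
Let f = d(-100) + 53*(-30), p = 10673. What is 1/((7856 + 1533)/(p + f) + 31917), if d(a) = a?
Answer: 8983/286719800 ≈ 3.1330e-5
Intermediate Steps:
f = -1690 (f = -100 + 53*(-30) = -100 - 1590 = -1690)
1/((7856 + 1533)/(p + f) + 31917) = 1/((7856 + 1533)/(10673 - 1690) + 31917) = 1/(9389/8983 + 31917) = 1/(286719800/8983) = 8983/286719800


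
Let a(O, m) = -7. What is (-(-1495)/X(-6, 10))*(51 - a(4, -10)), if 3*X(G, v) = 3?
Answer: 86710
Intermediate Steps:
X(G, v) = 1 (X(G, v) = (⅓)*3 = 1)
(-(-1495)/X(-6, 10))*(51 - a(4, -10)) = (-(-1495)/1)*(51 - 1*(-7)) = (-(-1495))*(51 + 7) = -115*(-13)*58 = 1495*58 = 86710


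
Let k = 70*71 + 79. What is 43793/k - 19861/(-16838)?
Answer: 837664723/85015062 ≈ 9.8531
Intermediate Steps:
k = 5049 (k = 4970 + 79 = 5049)
43793/k - 19861/(-16838) = 43793/5049 - 19861/(-16838) = 43793*(1/5049) - 19861*(-1/16838) = 43793/5049 + 19861/16838 = 837664723/85015062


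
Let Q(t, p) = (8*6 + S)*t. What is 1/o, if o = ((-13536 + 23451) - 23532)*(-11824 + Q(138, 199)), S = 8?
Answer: 1/55775232 ≈ 1.7929e-8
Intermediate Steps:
Q(t, p) = 56*t (Q(t, p) = (8*6 + 8)*t = (48 + 8)*t = 56*t)
o = 55775232 (o = ((-13536 + 23451) - 23532)*(-11824 + 56*138) = (9915 - 23532)*(-11824 + 7728) = -13617*(-4096) = 55775232)
1/o = 1/55775232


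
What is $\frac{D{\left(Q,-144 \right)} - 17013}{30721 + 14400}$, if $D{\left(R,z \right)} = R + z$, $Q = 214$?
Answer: $- \frac{16943}{45121} \approx -0.3755$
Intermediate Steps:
$\frac{D{\left(Q,-144 \right)} - 17013}{30721 + 14400} = \frac{\left(214 - 144\right) - 17013}{30721 + 14400} = \frac{70 - 17013}{45121} = \left(-16943\right) \frac{1}{45121} = - \frac{16943}{45121}$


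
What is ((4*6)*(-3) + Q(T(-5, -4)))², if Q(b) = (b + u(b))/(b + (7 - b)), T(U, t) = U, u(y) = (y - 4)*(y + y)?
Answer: 175561/49 ≈ 3582.9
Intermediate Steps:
u(y) = 2*y*(-4 + y) (u(y) = (-4 + y)*(2*y) = 2*y*(-4 + y))
Q(b) = b/7 + 2*b*(-4 + b)/7 (Q(b) = (b + 2*b*(-4 + b))/(b + (7 - b)) = (b + 2*b*(-4 + b))/7 = (b + 2*b*(-4 + b))*(⅐) = b/7 + 2*b*(-4 + b)/7)
((4*6)*(-3) + Q(T(-5, -4)))² = ((4*6)*(-3) + (⅐)*(-5)*(-7 + 2*(-5)))² = (24*(-3) + (⅐)*(-5)*(-7 - 10))² = (-72 + (⅐)*(-5)*(-17))² = (-72 + 85/7)² = (-419/7)² = 175561/49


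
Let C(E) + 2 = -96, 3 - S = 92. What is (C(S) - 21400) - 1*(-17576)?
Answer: -3922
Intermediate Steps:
S = -89 (S = 3 - 1*92 = 3 - 92 = -89)
C(E) = -98 (C(E) = -2 - 96 = -98)
(C(S) - 21400) - 1*(-17576) = (-98 - 21400) - 1*(-17576) = -21498 + 17576 = -3922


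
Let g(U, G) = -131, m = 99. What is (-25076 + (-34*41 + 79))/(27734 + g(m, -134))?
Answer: -8797/9201 ≈ -0.95609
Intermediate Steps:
(-25076 + (-34*41 + 79))/(27734 + g(m, -134)) = (-25076 + (-34*41 + 79))/(27734 - 131) = (-25076 + (-1394 + 79))/27603 = (-25076 - 1315)*(1/27603) = -26391*1/27603 = -8797/9201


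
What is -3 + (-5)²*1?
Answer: 22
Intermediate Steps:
-3 + (-5)²*1 = -3 + 25*1 = -3 + 25 = 22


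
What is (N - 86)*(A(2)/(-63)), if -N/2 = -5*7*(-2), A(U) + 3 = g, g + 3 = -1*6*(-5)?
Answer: 1808/21 ≈ 86.095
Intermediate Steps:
g = 27 (g = -3 - 1*6*(-5) = -3 - 6*(-5) = -3 + 30 = 27)
A(U) = 24 (A(U) = -3 + 27 = 24)
N = -140 (N = -2*(-5*7)*(-2) = -(-70)*(-2) = -2*70 = -140)
(N - 86)*(A(2)/(-63)) = (-140 - 86)*(24/(-63)) = -5424*(-1)/63 = -226*(-8/21) = 1808/21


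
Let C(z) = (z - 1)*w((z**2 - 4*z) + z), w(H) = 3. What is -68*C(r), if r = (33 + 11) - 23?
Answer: -4080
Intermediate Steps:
r = 21 (r = 44 - 23 = 21)
C(z) = -3 + 3*z (C(z) = (z - 1)*3 = (-1 + z)*3 = -3 + 3*z)
-68*C(r) = -68*(-3 + 3*21) = -68*(-3 + 63) = -68*60 = -4080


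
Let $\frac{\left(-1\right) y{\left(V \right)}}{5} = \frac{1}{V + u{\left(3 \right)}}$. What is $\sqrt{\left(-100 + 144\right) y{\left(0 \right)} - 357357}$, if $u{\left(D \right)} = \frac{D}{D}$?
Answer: $i \sqrt{357577} \approx 597.98 i$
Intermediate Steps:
$u{\left(D \right)} = 1$
$y{\left(V \right)} = - \frac{5}{1 + V}$ ($y{\left(V \right)} = - \frac{5}{V + 1} = - \frac{5}{1 + V}$)
$\sqrt{\left(-100 + 144\right) y{\left(0 \right)} - 357357} = \sqrt{\left(-100 + 144\right) \left(- \frac{5}{1 + 0}\right) - 357357} = \sqrt{44 \left(- \frac{5}{1}\right) - 357357} = \sqrt{44 \left(\left(-5\right) 1\right) - 357357} = \sqrt{44 \left(-5\right) - 357357} = \sqrt{-220 - 357357} = \sqrt{-357577} = i \sqrt{357577}$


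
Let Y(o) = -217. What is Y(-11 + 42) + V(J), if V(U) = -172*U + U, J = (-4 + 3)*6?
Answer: 809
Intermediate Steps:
J = -6 (J = -1*6 = -6)
V(U) = -171*U
Y(-11 + 42) + V(J) = -217 - 171*(-6) = -217 + 1026 = 809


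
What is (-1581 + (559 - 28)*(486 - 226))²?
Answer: 18626517441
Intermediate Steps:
(-1581 + (559 - 28)*(486 - 226))² = (-1581 + 531*260)² = (-1581 + 138060)² = 136479² = 18626517441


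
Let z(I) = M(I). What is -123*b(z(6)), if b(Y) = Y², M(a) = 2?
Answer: -492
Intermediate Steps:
z(I) = 2
-123*b(z(6)) = -123*2² = -123*4 = -492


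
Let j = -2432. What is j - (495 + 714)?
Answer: -3641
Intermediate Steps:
j - (495 + 714) = -2432 - (495 + 714) = -2432 - 1*1209 = -2432 - 1209 = -3641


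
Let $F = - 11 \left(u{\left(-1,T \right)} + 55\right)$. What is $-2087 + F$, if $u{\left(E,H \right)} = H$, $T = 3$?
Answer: $-2725$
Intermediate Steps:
$F = -638$ ($F = - 11 \left(3 + 55\right) = \left(-11\right) 58 = -638$)
$-2087 + F = -2087 - 638 = -2725$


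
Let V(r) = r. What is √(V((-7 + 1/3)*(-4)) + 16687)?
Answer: √150423/3 ≈ 129.28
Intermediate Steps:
√(V((-7 + 1/3)*(-4)) + 16687) = √((-7 + 1/3)*(-4) + 16687) = √((-7 + 1*(⅓))*(-4) + 16687) = √((-7 + ⅓)*(-4) + 16687) = √(-20/3*(-4) + 16687) = √(80/3 + 16687) = √(50141/3) = √150423/3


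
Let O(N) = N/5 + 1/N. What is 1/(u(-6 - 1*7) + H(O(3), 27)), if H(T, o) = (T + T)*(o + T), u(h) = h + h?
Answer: 225/5882 ≈ 0.038252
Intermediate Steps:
O(N) = 1/N + N/5 (O(N) = N*(⅕) + 1/N = N/5 + 1/N = 1/N + N/5)
u(h) = 2*h
H(T, o) = 2*T*(T + o) (H(T, o) = (2*T)*(T + o) = 2*T*(T + o))
1/(u(-6 - 1*7) + H(O(3), 27)) = 1/(2*(-6 - 1*7) + 2*(1/3 + (⅕)*3)*((1/3 + (⅕)*3) + 27)) = 1/(2*(-6 - 7) + 2*(⅓ + ⅗)*((⅓ + ⅗) + 27)) = 1/(2*(-13) + 2*(14/15)*(14/15 + 27)) = 1/(-26 + 2*(14/15)*(419/15)) = 1/(-26 + 11732/225) = 1/(5882/225) = 225/5882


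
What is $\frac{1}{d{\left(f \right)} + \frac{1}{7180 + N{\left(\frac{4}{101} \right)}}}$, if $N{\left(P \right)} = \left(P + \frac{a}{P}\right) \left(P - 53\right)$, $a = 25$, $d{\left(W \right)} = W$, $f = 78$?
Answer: $\frac{1071241589}{83556803138} \approx 0.012821$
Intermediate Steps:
$N{\left(P \right)} = \left(-53 + P\right) \left(P + \frac{25}{P}\right)$ ($N{\left(P \right)} = \left(P + \frac{25}{P}\right) \left(P - 53\right) = \left(P + \frac{25}{P}\right) \left(-53 + P\right) = \left(-53 + P\right) \left(P + \frac{25}{P}\right)$)
$\frac{1}{d{\left(f \right)} + \frac{1}{7180 + N{\left(\frac{4}{101} \right)}}} = \frac{1}{78 + \frac{1}{7180 + \left(25 + \left(\frac{4}{101}\right)^{2} - \frac{1325}{4 \cdot \frac{1}{101}} - 53 \cdot \frac{4}{101}\right)}} = \frac{1}{78 + \frac{1}{7180 + \left(25 + \left(4 \cdot \frac{1}{101}\right)^{2} - \frac{1325}{4 \cdot \frac{1}{101}} - 53 \cdot 4 \cdot \frac{1}{101}\right)}} = \frac{1}{78 + \frac{1}{7180 + \left(25 + \left(\frac{4}{101}\right)^{2} - \frac{1325}{\frac{4}{101}} - \frac{212}{101}\right)}} = \frac{1}{78 + \frac{1}{7180 + \left(25 + \frac{16}{10201} - \frac{133825}{4} - \frac{212}{101}\right)}} = \frac{1}{78 + \frac{1}{7180 - \frac{1364214309}{40804}}} = \frac{1}{78 + \frac{1}{- \frac{1071241589}{40804}}} = \frac{1}{78 - \frac{40804}{1071241589}} = \frac{1}{\frac{83556803138}{1071241589}} = \frac{1071241589}{83556803138}$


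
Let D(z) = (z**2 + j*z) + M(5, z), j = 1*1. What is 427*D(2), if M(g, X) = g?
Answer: 4697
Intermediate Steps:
j = 1
D(z) = 5 + z + z**2 (D(z) = (z**2 + 1*z) + 5 = (z**2 + z) + 5 = (z + z**2) + 5 = 5 + z + z**2)
427*D(2) = 427*(5 + 2 + 2**2) = 427*(5 + 2 + 4) = 427*11 = 4697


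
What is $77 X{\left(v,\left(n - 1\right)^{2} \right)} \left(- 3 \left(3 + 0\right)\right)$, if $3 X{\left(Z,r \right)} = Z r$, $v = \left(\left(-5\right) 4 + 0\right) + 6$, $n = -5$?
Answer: $116424$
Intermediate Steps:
$v = -14$ ($v = \left(-20 + 0\right) + 6 = -20 + 6 = -14$)
$X{\left(Z,r \right)} = \frac{Z r}{3}$
$77 X{\left(v,\left(n - 1\right)^{2} \right)} \left(- 3 \left(3 + 0\right)\right) = 77 \cdot \frac{1}{3} \left(-14\right) \left(-5 - 1\right)^{2} \left(- 3 \left(3 + 0\right)\right) = 77 \cdot \frac{1}{3} \left(-14\right) \left(-6\right)^{2} \left(\left(-3\right) 3\right) = 77 \cdot \frac{1}{3} \left(-14\right) 36 \left(-9\right) = 77 \left(-168\right) \left(-9\right) = \left(-12936\right) \left(-9\right) = 116424$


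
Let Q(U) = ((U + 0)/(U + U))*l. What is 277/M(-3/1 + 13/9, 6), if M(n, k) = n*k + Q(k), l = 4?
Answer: -831/22 ≈ -37.773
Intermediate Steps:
Q(U) = 2 (Q(U) = ((U + 0)/(U + U))*4 = (U/((2*U)))*4 = (U*(1/(2*U)))*4 = (½)*4 = 2)
M(n, k) = 2 + k*n (M(n, k) = n*k + 2 = k*n + 2 = 2 + k*n)
277/M(-3/1 + 13/9, 6) = 277/(2 + 6*(-3/1 + 13/9)) = 277/(2 + 6*(-3*1 + 13*(⅑))) = 277/(2 + 6*(-3 + 13/9)) = 277/(2 + 6*(-14/9)) = 277/(2 - 28/3) = 277/(-22/3) = 277*(-3/22) = -831/22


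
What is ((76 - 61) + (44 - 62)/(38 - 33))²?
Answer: 3249/25 ≈ 129.96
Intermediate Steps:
((76 - 61) + (44 - 62)/(38 - 33))² = (15 - 18/5)² = (57/5)² = 3249/25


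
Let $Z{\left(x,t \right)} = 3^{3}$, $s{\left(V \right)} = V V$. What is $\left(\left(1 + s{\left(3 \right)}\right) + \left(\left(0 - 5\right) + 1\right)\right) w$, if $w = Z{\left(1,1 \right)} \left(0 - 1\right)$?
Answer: $-162$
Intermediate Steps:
$s{\left(V \right)} = V^{2}$
$Z{\left(x,t \right)} = 27$
$w = -27$ ($w = 27 \left(0 - 1\right) = 27 \left(-1\right) = -27$)
$\left(\left(1 + s{\left(3 \right)}\right) + \left(\left(0 - 5\right) + 1\right)\right) w = \left(\left(1 + 3^{2}\right) + \left(\left(0 - 5\right) + 1\right)\right) \left(-27\right) = \left(\left(1 + 9\right) + \left(-5 + 1\right)\right) \left(-27\right) = \left(10 - 4\right) \left(-27\right) = 6 \left(-27\right) = -162$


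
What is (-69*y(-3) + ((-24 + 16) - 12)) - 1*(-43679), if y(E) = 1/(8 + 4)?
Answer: 174613/4 ≈ 43653.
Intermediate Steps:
y(E) = 1/12
(-69*y(-3) + ((-24 + 16) - 12)) - 1*(-43679) = (-69*1/12 + ((-24 + 16) - 12)) - 1*(-43679) = (-23/4 + (-8 - 12)) + 43679 = (-23/4 - 20) + 43679 = -103/4 + 43679 = 174613/4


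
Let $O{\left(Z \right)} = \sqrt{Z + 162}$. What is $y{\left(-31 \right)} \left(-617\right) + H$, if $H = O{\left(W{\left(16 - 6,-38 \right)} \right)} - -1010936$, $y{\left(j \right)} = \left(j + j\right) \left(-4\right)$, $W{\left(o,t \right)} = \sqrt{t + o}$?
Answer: $857920 + \sqrt{162 + 2 i \sqrt{7}} \approx 8.5793 \cdot 10^{5} + 0.20784 i$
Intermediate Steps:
$W{\left(o,t \right)} = \sqrt{o + t}$
$y{\left(j \right)} = - 8 j$ ($y{\left(j \right)} = 2 j \left(-4\right) = - 8 j$)
$O{\left(Z \right)} = \sqrt{162 + Z}$
$H = 1010936 + \sqrt{162 + 2 i \sqrt{7}}$ ($H = \sqrt{162 + \sqrt{\left(16 - 6\right) - 38}} - -1010936 = \sqrt{162 + \sqrt{10 - 38}} + 1010936 = \sqrt{162 + \sqrt{-28}} + 1010936 = \sqrt{162 + 2 i \sqrt{7}} + 1010936 = 1010936 + \sqrt{162 + 2 i \sqrt{7}} \approx 1.0109 \cdot 10^{6} + 0.20784 i$)
$y{\left(-31 \right)} \left(-617\right) + H = \left(-8\right) \left(-31\right) \left(-617\right) + \left(1010936 + \sqrt{162 + 2 i \sqrt{7}}\right) = 248 \left(-617\right) + \left(1010936 + \sqrt{162 + 2 i \sqrt{7}}\right) = -153016 + \left(1010936 + \sqrt{162 + 2 i \sqrt{7}}\right) = 857920 + \sqrt{162 + 2 i \sqrt{7}}$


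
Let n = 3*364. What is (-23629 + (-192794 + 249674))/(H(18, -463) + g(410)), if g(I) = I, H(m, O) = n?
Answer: 33251/1502 ≈ 22.138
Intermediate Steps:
n = 1092
H(m, O) = 1092
(-23629 + (-192794 + 249674))/(H(18, -463) + g(410)) = (-23629 + (-192794 + 249674))/(1092 + 410) = (-23629 + 56880)/1502 = 33251*(1/1502) = 33251/1502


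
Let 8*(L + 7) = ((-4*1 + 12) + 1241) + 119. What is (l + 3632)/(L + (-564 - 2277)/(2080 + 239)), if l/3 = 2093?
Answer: 7661203/125825 ≈ 60.888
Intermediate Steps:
l = 6279 (l = 3*2093 = 6279)
L = 164 (L = -7 + (((-4*1 + 12) + 1241) + 119)/8 = -7 + (((-4 + 12) + 1241) + 119)/8 = -7 + ((8 + 1241) + 119)/8 = -7 + (1249 + 119)/8 = -7 + (⅛)*1368 = -7 + 171 = 164)
(l + 3632)/(L + (-564 - 2277)/(2080 + 239)) = (6279 + 3632)/(164 + (-564 - 2277)/(2080 + 239)) = 9911/(164 - 2841/2319) = 9911/(164 - 2841*1/2319) = 9911/(164 - 947/773) = 9911/(125825/773) = 9911*(773/125825) = 7661203/125825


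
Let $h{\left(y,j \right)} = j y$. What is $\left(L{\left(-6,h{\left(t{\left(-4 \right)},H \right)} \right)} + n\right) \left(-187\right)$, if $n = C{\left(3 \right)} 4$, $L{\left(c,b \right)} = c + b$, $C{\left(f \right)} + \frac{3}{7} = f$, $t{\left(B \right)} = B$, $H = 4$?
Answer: $\frac{15334}{7} \approx 2190.6$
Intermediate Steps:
$C{\left(f \right)} = - \frac{3}{7} + f$
$L{\left(c,b \right)} = b + c$
$n = \frac{72}{7}$ ($n = \left(- \frac{3}{7} + 3\right) 4 = \frac{18}{7} \cdot 4 = \frac{72}{7} \approx 10.286$)
$\left(L{\left(-6,h{\left(t{\left(-4 \right)},H \right)} \right)} + n\right) \left(-187\right) = \left(\left(4 \left(-4\right) - 6\right) + \frac{72}{7}\right) \left(-187\right) = \left(\left(-16 - 6\right) + \frac{72}{7}\right) \left(-187\right) = \left(-22 + \frac{72}{7}\right) \left(-187\right) = \left(- \frac{82}{7}\right) \left(-187\right) = \frac{15334}{7}$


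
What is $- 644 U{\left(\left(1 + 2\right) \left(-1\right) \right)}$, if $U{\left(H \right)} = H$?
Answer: $1932$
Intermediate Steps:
$- 644 U{\left(\left(1 + 2\right) \left(-1\right) \right)} = - 644 \left(1 + 2\right) \left(-1\right) = - 644 \cdot 3 \left(-1\right) = \left(-644\right) \left(-3\right) = 1932$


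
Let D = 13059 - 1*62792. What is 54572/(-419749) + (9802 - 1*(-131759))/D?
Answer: -62134117465/20875377017 ≈ -2.9764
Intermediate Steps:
D = -49733 (D = 13059 - 62792 = -49733)
54572/(-419749) + (9802 - 1*(-131759))/D = 54572/(-419749) + (9802 - 1*(-131759))/(-49733) = 54572*(-1/419749) + (9802 + 131759)*(-1/49733) = -54572/419749 + 141561*(-1/49733) = -54572/419749 - 141561/49733 = -62134117465/20875377017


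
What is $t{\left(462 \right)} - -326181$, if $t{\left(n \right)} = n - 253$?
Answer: $326390$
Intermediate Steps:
$t{\left(n \right)} = -253 + n$ ($t{\left(n \right)} = n - 253 = -253 + n$)
$t{\left(462 \right)} - -326181 = \left(-253 + 462\right) - -326181 = 209 + 326181 = 326390$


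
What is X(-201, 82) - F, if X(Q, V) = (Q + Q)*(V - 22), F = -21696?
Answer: -2424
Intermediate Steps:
X(Q, V) = 2*Q*(-22 + V) (X(Q, V) = (2*Q)*(-22 + V) = 2*Q*(-22 + V))
X(-201, 82) - F = 2*(-201)*(-22 + 82) - 1*(-21696) = 2*(-201)*60 + 21696 = -24120 + 21696 = -2424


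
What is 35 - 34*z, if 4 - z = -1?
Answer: -135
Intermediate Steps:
z = 5 (z = 4 - 1*(-1) = 4 + 1 = 5)
35 - 34*z = 35 - 34*5 = 35 - 170 = -135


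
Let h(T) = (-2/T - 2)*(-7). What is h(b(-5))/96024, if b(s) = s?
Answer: 7/60015 ≈ 0.00011664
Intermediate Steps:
h(T) = 14 + 14/T (h(T) = (-2 - 2/T)*(-7) = 14 + 14/T)
h(b(-5))/96024 = (14 + 14/(-5))/96024 = (14 + 14*(-1/5))*(1/96024) = (14 - 14/5)*(1/96024) = (56/5)*(1/96024) = 7/60015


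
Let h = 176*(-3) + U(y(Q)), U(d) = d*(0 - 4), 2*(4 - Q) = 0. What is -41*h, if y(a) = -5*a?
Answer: 18368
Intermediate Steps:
Q = 4 (Q = 4 - ½*0 = 4 + 0 = 4)
U(d) = -4*d (U(d) = d*(-4) = -4*d)
h = -448 (h = 176*(-3) - (-20)*4 = -528 - 4*(-20) = -528 + 80 = -448)
-41*h = -41*(-448) = 18368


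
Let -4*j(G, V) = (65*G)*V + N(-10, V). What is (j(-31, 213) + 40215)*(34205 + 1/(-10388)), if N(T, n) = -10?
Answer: 29951829130005/5936 ≈ 5.0458e+9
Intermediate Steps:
j(G, V) = 5/2 - 65*G*V/4 (j(G, V) = -((65*G)*V - 10)/4 = -(65*G*V - 10)/4 = -(-10 + 65*G*V)/4 = 5/2 - 65*G*V/4)
(j(-31, 213) + 40215)*(34205 + 1/(-10388)) = ((5/2 - 65/4*(-31)*213) + 40215)*(34205 + 1/(-10388)) = ((5/2 + 429195/4) + 40215)*(34205 - 1/10388) = (429205/4 + 40215)*(355321539/10388) = (590065/4)*(355321539/10388) = 29951829130005/5936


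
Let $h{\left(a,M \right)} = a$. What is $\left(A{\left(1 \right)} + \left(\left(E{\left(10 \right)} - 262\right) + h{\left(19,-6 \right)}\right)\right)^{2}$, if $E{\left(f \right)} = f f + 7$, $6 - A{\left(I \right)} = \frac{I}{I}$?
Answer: $17161$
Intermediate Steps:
$A{\left(I \right)} = 5$ ($A{\left(I \right)} = 6 - \frac{I}{I} = 6 - 1 = 5$)
$E{\left(f \right)} = 7 + f^{2}$ ($E{\left(f \right)} = f^{2} + 7 = 7 + f^{2}$)
$\left(A{\left(1 \right)} + \left(\left(E{\left(10 \right)} - 262\right) + h{\left(19,-6 \right)}\right)\right)^{2} = \left(5 + \left(\left(\left(7 + 10^{2}\right) - 262\right) + 19\right)\right)^{2} = \left(5 + \left(\left(\left(7 + 100\right) - 262\right) + 19\right)\right)^{2} = \left(5 + \left(\left(107 - 262\right) + 19\right)\right)^{2} = \left(5 + \left(-155 + 19\right)\right)^{2} = \left(5 - 136\right)^{2} = \left(-131\right)^{2} = 17161$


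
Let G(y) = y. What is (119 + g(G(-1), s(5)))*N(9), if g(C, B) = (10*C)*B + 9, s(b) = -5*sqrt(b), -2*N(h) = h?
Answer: -576 - 225*sqrt(5) ≈ -1079.1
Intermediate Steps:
N(h) = -h/2
g(C, B) = 9 + 10*B*C (g(C, B) = 10*B*C + 9 = 9 + 10*B*C)
(119 + g(G(-1), s(5)))*N(9) = (119 + (9 + 10*(-5*sqrt(5))*(-1)))*(-1/2*9) = (119 + (9 + 50*sqrt(5)))*(-9/2) = (128 + 50*sqrt(5))*(-9/2) = -576 - 225*sqrt(5)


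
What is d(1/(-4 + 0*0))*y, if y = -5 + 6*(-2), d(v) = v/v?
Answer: -17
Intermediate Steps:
d(v) = 1
y = -17 (y = -5 - 12 = -17)
d(1/(-4 + 0*0))*y = 1*(-17) = -17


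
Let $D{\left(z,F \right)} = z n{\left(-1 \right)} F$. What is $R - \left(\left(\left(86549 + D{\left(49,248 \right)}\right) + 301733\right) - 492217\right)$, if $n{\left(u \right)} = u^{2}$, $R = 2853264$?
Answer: $2945047$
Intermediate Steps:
$D{\left(z,F \right)} = F z$ ($D{\left(z,F \right)} = z \left(-1\right)^{2} F = z 1 F = z F = F z$)
$R - \left(\left(\left(86549 + D{\left(49,248 \right)}\right) + 301733\right) - 492217\right) = 2853264 - \left(\left(\left(86549 + 248 \cdot 49\right) + 301733\right) - 492217\right) = 2853264 - \left(\left(\left(86549 + 12152\right) + 301733\right) - 492217\right) = 2853264 - \left(\left(98701 + 301733\right) - 492217\right) = 2853264 - \left(400434 - 492217\right) = 2853264 - -91783 = 2853264 + 91783 = 2945047$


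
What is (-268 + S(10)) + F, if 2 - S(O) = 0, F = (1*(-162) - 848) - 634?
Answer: -1910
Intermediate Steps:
F = -1644 (F = (-162 - 848) - 634 = -1010 - 634 = -1644)
S(O) = 2 (S(O) = 2 - 1*0 = 2 + 0 = 2)
(-268 + S(10)) + F = (-268 + 2) - 1644 = -266 - 1644 = -1910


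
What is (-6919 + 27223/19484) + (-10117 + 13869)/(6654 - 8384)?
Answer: -116623477629/16853660 ≈ -6919.8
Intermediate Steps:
(-6919 + 27223/19484) + (-10117 + 13869)/(6654 - 8384) = (-6919 + 27223*(1/19484)) + 3752/(-1730) = (-6919 + 27223/19484) + 3752*(-1/1730) = -134782573/19484 - 1876/865 = -116623477629/16853660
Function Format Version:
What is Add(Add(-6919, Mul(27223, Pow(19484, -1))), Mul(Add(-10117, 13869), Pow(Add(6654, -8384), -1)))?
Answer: Rational(-116623477629, 16853660) ≈ -6919.8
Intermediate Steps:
Add(Add(-6919, Mul(27223, Pow(19484, -1))), Mul(Add(-10117, 13869), Pow(Add(6654, -8384), -1))) = Add(Add(-6919, Mul(27223, Rational(1, 19484))), Mul(3752, Pow(-1730, -1))) = Add(Add(-6919, Rational(27223, 19484)), Mul(3752, Rational(-1, 1730))) = Add(Rational(-134782573, 19484), Rational(-1876, 865)) = Rational(-116623477629, 16853660)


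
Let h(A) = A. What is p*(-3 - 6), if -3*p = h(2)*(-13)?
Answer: -78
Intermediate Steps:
p = 26/3 (p = -2*(-13)/3 = -⅓*(-26) = 26/3 ≈ 8.6667)
p*(-3 - 6) = 26*(-3 - 6)/3 = (26/3)*(-9) = -78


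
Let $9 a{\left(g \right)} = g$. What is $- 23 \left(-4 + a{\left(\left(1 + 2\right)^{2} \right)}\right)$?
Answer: $69$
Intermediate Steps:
$a{\left(g \right)} = \frac{g}{9}$
$- 23 \left(-4 + a{\left(\left(1 + 2\right)^{2} \right)}\right) = - 23 \left(-4 + \frac{\left(1 + 2\right)^{2}}{9}\right) = - 23 \left(-4 + \frac{3^{2}}{9}\right) = - 23 \left(-4 + \frac{1}{9} \cdot 9\right) = - 23 \left(-4 + 1\right) = \left(-23\right) \left(-3\right) = 69$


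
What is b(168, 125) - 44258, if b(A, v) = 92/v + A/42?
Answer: -5531658/125 ≈ -44253.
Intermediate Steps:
b(A, v) = 92/v + A/42 (b(A, v) = 92/v + A*(1/42) = 92/v + A/42)
b(168, 125) - 44258 = (92/125 + (1/42)*168) - 44258 = (92*(1/125) + 4) - 44258 = (92/125 + 4) - 44258 = 592/125 - 44258 = -5531658/125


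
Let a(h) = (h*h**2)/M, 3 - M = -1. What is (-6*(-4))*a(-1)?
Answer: -6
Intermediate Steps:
M = 4 (M = 3 - 1*(-1) = 3 + 1 = 4)
a(h) = h**3/4 (a(h) = (h*h**2)/4 = h**3*(1/4) = h**3/4)
(-6*(-4))*a(-1) = (-6*(-4))*((1/4)*(-1)**3) = 24*((1/4)*(-1)) = 24*(-1/4) = -6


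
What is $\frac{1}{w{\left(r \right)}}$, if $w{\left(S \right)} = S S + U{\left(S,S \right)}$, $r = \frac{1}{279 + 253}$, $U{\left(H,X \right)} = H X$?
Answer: $141512$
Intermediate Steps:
$r = \frac{1}{532} \approx 0.0018797$
$w{\left(S \right)} = 2 S^{2}$ ($w{\left(S \right)} = S S + S S = S^{2} + S^{2} = 2 S^{2}$)
$\frac{1}{w{\left(r \right)}} = \frac{1}{2 \left(\frac{1}{532}\right)^{2}} = \frac{1}{2 \cdot \frac{1}{283024}} = \frac{1}{\frac{1}{141512}} = 141512$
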